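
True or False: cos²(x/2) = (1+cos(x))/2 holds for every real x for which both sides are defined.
Claim: cos²(x/2) = (1+cos(x))/2.
Reasoning: Use cos(2θ) = 2cos²θ - 1 with θ = x/2: cos(x) = 2cos²(x/2) - 1. Solving for cos²(x/2) gives (1 + cos(x))/2.
So the two sides agree for every real x for which both sides are defined.

Conclusion: True.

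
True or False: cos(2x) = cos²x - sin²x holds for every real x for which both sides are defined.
True.

Claim: cos(2x) = cos²x - sin²x.
Reasoning: Put y = x in the addition formula cos(x+y) = cos(x)cos(y) - sin(x)sin(y): cos(2x) = cos²x - sin²x.
So the two sides agree for every real x for which both sides are defined.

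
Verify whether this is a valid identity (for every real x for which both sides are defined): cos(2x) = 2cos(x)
No, this is NOT an identity.

Claim: cos(2x) = 2cos(x).
Test a specific point where both sides are defined: x = -π/4.
LHS = cos(2x) ≈ 0.0000
RHS = 2cos(x) ≈ 1.4142
Since 0.0000 ≠ 1.4142, the equation fails at this point, so it cannot hold for every real x for which both sides are defined.
The correct double-angle formula is cos(2x) = cos²x - sin²x.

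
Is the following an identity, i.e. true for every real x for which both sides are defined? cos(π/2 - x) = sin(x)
Claim: cos(π/2 - x) = sin(x).
Reasoning: Use cos(u - v) = cos(u)cos(v) + sin(u)sin(v) with u = π/2, v = x: cos(π/2)cos(x) + sin(π/2)sin(x) = 0·cos(x) + 1·sin(x) = sin(x).
So the two sides agree for every real x for which both sides are defined.

Conclusion: Yes, this is an identity.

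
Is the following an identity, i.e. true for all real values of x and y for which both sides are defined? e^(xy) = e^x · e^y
Claim: e^(xy) = e^x · e^y.
Test a specific point where both sides are defined: x = 2, y = 4.
LHS = e^(xy) ≈ 2980.9580
RHS = e^x · e^y ≈ 403.4288
Since 2980.9580 ≠ 403.4288, the equation fails at this point, so it cannot hold for all real values of x and y for which both sides are defined.
e^x · e^y = e^(x+y), not e^(xy).

Conclusion: No, this is NOT an identity.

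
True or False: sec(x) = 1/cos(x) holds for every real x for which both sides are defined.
Claim: sec(x) = 1/cos(x).
Reasoning: sec(x) is by definition the reciprocal of cos(x), wherever cos(x) ≠ 0.
So the two sides agree for every real x for which both sides are defined.

Conclusion: True.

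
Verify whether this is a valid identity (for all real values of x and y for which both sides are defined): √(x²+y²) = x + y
Claim: √(x²+y²) = x + y.
Test a specific point where both sides are defined: x = -1, y = 1.
LHS = √(x²+y²) ≈ 1.4142
RHS = x + y ≈ 0.0000
Since 1.4142 ≠ 0.0000, the equation fails at this point, so it cannot hold for all real values of x and y for which both sides are defined.
(x+y)² = x² + 2xy + y², not x² + y², so the square root does not split this way.

Conclusion: No, this is NOT an identity.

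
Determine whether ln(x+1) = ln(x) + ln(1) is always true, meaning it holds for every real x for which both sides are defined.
Claim: ln(x+1) = ln(x) + ln(1).
Test a specific point where both sides are defined: x = 1.
LHS = ln(x+1) ≈ 0.6931
RHS = ln(x) + ln(1) ≈ 0.0000
Since 0.6931 ≠ 0.0000, the equation fails at this point, so it cannot hold for every real x for which both sides are defined.
ln(1) = 0, so the right side is just ln(x), which differs from ln(x+1).

Conclusion: No, this is NOT an identity.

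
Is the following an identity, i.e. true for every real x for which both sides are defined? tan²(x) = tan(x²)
Claim: tan²(x) = tan(x²).
Test a specific point where both sides are defined: x = -π/6.
LHS = tan²(x) ≈ 0.3333
RHS = tan(x²) ≈ 0.2812
Since 0.3333 ≠ 0.2812, the equation fails at this point, so it cannot hold for every real x for which both sides are defined.
tan²(x) means (tan x)², squaring the output; tan(x²) squares the input. These are different functions.

Conclusion: No, this is NOT an identity.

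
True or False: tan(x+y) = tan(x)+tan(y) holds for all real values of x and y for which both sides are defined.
Claim: tan(x+y) = tan(x)+tan(y).
Test a specific point where both sides are defined: x = -π/4, y = -π/6.
LHS = tan(x+y) ≈ -3.7321
RHS = tan(x)+tan(y) ≈ -1.5774
Since -3.7321 ≠ -1.5774, the equation fails at this point, so it cannot hold for all real values of x and y for which both sides are defined.
The correct formula is tan(x+y) = (tan(x) + tan(y))/(1 - tan(x)tan(y)).

Conclusion: False.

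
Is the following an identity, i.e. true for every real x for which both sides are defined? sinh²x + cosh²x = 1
Claim: sinh²x + cosh²x = 1.
Test a specific point where both sides are defined: x = -1.
LHS = sinh²x + cosh²x ≈ 3.7622
RHS = 1 ≈ 1.0000
Since 3.7622 ≠ 1.0000, the equation fails at this point, so it cannot hold for every real x for which both sides are defined.
The correct hyperbolic identity is cosh²x - sinh²x = 1 (a difference); the sum sinh²x + cosh²x equals cosh(2x).

Conclusion: No, this is NOT an identity.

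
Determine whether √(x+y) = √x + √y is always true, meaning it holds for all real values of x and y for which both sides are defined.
Claim: √(x+y) = √x + √y.
Test a specific point where both sides are defined: x = 1/2, y = 3.
LHS = √(x+y) ≈ 1.8708
RHS = √x + √y ≈ 2.4392
Since 1.8708 ≠ 2.4392, the equation fails at this point, so it cannot hold for all real values of x and y for which both sides are defined.
Squaring the right side gives x + 2√(xy) + y, not x + y.

Conclusion: No, this is NOT an identity.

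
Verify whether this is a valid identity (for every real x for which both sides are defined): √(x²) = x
Claim: √(x²) = x.
Test a specific point where both sides are defined: x = -1.
LHS = √(x²) ≈ 1.0000
RHS = x ≈ -1.0000
Since 1.0000 ≠ -1.0000, the equation fails at this point, so it cannot hold for every real x for which both sides are defined.
√(x²) = |x|, which differs from x whenever x < 0 (both sides are defined for every real x).

Conclusion: No, this is NOT an identity.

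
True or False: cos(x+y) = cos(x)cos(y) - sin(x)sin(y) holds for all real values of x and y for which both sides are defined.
Claim: cos(x+y) = cos(x)cos(y) - sin(x)sin(y).
Reasoning: By Euler's formula e^(i(x+y)) = e^(ix)·e^(iy) = (cos x + i·sin x)(cos y + i·sin y). The real part of the left side is cos(x+y); the real part of the product is cos(x)cos(y) - sin(x)sin(y) (since i·i = -1).
So the two sides agree for all real values of x and y for which both sides are defined.

Conclusion: True.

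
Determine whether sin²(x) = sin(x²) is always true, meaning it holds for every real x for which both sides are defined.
Claim: sin²(x) = sin(x²).
Test a specific point where both sides are defined: x = π/2.
LHS = sin²(x) ≈ 1.0000
RHS = sin(x²) ≈ 0.6243
Since 1.0000 ≠ 0.6243, the equation fails at this point, so it cannot hold for every real x for which both sides are defined.
sin²(x) means (sin x)², squaring the output; sin(x²) squares the input. These are different functions.

Conclusion: No, this is NOT an identity.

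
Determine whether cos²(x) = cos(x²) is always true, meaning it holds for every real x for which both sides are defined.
No, this is NOT an identity.

Claim: cos²(x) = cos(x²).
Test a specific point where both sides are defined: x = π.
LHS = cos²(x) ≈ 1.0000
RHS = cos(x²) ≈ -0.9027
Since 1.0000 ≠ -0.9027, the equation fails at this point, so it cannot hold for every real x for which both sides are defined.
cos²(x) means (cos x)², squaring the output; cos(x²) squares the input. These are different functions.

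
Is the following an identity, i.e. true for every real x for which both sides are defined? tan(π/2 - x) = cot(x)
Claim: tan(π/2 - x) = cot(x).
Reasoning: tan(π/2 - x) = sin(π/2 - x)/cos(π/2 - x) = cos(x)/sin(x) = cot(x), using the cofunction identities sin(π/2 - x) = cos(x) and cos(π/2 - x) = sin(x).
So the two sides agree for every real x for which both sides are defined.

Conclusion: Yes, this is an identity.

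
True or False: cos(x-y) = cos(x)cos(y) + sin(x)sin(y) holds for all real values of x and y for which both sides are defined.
True.

Claim: cos(x-y) = cos(x)cos(y) + sin(x)sin(y).
Reasoning: Replace y by -y in cos(x+y) = cos(x)cos(y) - sin(x)sin(y) and use cos(-y) = cos(y), sin(-y) = -sin(y): cos(x-y) = cos(x)cos(y) + sin(x)sin(y).
So the two sides agree for all real values of x and y for which both sides are defined.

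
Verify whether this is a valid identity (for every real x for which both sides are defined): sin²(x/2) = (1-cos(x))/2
Yes, this is an identity.

Claim: sin²(x/2) = (1-cos(x))/2.
Reasoning: Use cos(2θ) = 1 - 2sin²θ with θ = x/2: cos(x) = 1 - 2sin²(x/2). Solving for sin²(x/2) gives (1 - cos(x))/2.
So the two sides agree for every real x for which both sides are defined.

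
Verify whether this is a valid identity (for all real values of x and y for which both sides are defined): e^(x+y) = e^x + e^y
Claim: e^(x+y) = e^x + e^y.
Test a specific point where both sides are defined: x = 1/2, y = -2.
LHS = e^(x+y) ≈ 0.2231
RHS = e^x + e^y ≈ 1.7841
Since 0.2231 ≠ 1.7841, the equation fails at this point, so it cannot hold for all real values of x and y for which both sides are defined.
The correct rule is e^(x+y) = e^x · e^y (a product, not a sum).

Conclusion: No, this is NOT an identity.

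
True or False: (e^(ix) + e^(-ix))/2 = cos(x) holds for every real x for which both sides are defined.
True.

Claim: (e^(ix) + e^(-ix))/2 = cos(x).
Reasoning: By Euler's formula e^(ix) = cos(x) + i·sin(x) and e^(-ix) = cos(x) - i·sin(x). Adding cancels the sine terms: e^(ix) + e^(-ix) = 2cos(x); divide by 2.
So the two sides agree for every real x for which both sides are defined.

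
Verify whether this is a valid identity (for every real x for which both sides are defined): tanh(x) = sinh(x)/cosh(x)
Yes, this is an identity.

Claim: tanh(x) = sinh(x)/cosh(x).
Reasoning: tanh(x) is defined as sinh(x)/cosh(x) = (e^x - e^-x)/(e^x + e^-x); cosh(x) ≥ 1 is never zero, so this holds for every real x.
So the two sides agree for every real x for which both sides are defined.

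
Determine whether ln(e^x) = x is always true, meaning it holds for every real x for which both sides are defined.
Yes, this is an identity.

Claim: ln(e^x) = x.
Reasoning: ln is the inverse of the exponential: ln(e^x) asks for the exponent p with e^p = e^x, and since e^p is one-to-one that exponent is p = x.
So the two sides agree for every real x for which both sides are defined.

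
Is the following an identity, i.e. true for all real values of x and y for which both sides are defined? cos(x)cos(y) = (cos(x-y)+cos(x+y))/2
Claim: cos(x)cos(y) = (cos(x-y)+cos(x+y))/2.
Reasoning: cos(x-y) = cos(x)cos(y) + sin(x)sin(y) and cos(x+y) = cos(x)cos(y) - sin(x)sin(y). Adding, cos(x-y) + cos(x+y) = 2cos(x)cos(y); divide by 2.
So the two sides agree for all real values of x and y for which both sides are defined.

Conclusion: Yes, this is an identity.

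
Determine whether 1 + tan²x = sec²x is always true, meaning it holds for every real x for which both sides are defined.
Claim: 1 + tan²x = sec²x.
Reasoning: Start from sin²x + cos²x = 1 and divide every term by cos²x (allowed wherever tan x and sec x are defined): tan²x + 1 = 1/cos²x = sec²x.
So the two sides agree for every real x for which both sides are defined.

Conclusion: Yes, this is an identity.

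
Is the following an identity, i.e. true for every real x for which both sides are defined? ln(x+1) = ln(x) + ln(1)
No, this is NOT an identity.

Claim: ln(x+1) = ln(x) + ln(1).
Test a specific point where both sides are defined: x = 1/2.
LHS = ln(x+1) ≈ 0.4055
RHS = ln(x) + ln(1) ≈ -0.6931
Since 0.4055 ≠ -0.6931, the equation fails at this point, so it cannot hold for every real x for which both sides are defined.
ln(1) = 0, so the right side is just ln(x), which differs from ln(x+1).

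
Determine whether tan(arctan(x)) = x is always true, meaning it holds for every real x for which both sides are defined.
Claim: tan(arctan(x)) = x.
Reasoning: For every real x, arctan(x) is by definition the angle in (-π/2, π/2) whose tangent equals x. Taking the tangent of that angle returns x.
So the two sides agree for every real x for which both sides are defined.

Conclusion: Yes, this is an identity.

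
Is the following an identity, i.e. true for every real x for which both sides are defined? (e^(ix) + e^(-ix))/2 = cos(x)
Claim: (e^(ix) + e^(-ix))/2 = cos(x).
Reasoning: By Euler's formula e^(ix) = cos(x) + i·sin(x) and e^(-ix) = cos(x) - i·sin(x). Adding cancels the sine terms: e^(ix) + e^(-ix) = 2cos(x); divide by 2.
So the two sides agree for every real x for which both sides are defined.

Conclusion: Yes, this is an identity.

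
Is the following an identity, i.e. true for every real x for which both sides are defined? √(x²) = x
No, this is NOT an identity.

Claim: √(x²) = x.
Test a specific point where both sides are defined: x = -2.
LHS = √(x²) ≈ 2.0000
RHS = x ≈ -2.0000
Since 2.0000 ≠ -2.0000, the equation fails at this point, so it cannot hold for every real x for which both sides are defined.
√(x²) = |x|, which differs from x whenever x < 0 (both sides are defined for every real x).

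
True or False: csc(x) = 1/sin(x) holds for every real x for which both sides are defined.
Claim: csc(x) = 1/sin(x).
Reasoning: csc(x) is by definition the reciprocal of sin(x), wherever sin(x) ≠ 0.
So the two sides agree for every real x for which both sides are defined.

Conclusion: True.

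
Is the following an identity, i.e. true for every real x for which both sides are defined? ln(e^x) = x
Claim: ln(e^x) = x.
Reasoning: ln is the inverse of the exponential: ln(e^x) asks for the exponent p with e^p = e^x, and since e^p is one-to-one that exponent is p = x.
So the two sides agree for every real x for which both sides are defined.

Conclusion: Yes, this is an identity.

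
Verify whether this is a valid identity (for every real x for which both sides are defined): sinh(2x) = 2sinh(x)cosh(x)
Claim: sinh(2x) = 2sinh(x)cosh(x).
Reasoning: 2sinh(x)cosh(x) = 2 · (e^x - e^-x)/2 · (e^x + e^-x)/2 = (e^(2x) - e^(-2x))/2 = sinh(2x).
So the two sides agree for every real x for which both sides are defined.

Conclusion: Yes, this is an identity.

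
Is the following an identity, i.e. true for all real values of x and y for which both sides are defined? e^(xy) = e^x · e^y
No, this is NOT an identity.

Claim: e^(xy) = e^x · e^y.
Test a specific point where both sides are defined: x = 1/2, y = 3.
LHS = e^(xy) ≈ 4.4817
RHS = e^x · e^y ≈ 33.1155
Since 4.4817 ≠ 33.1155, the equation fails at this point, so it cannot hold for all real values of x and y for which both sides are defined.
e^x · e^y = e^(x+y), not e^(xy).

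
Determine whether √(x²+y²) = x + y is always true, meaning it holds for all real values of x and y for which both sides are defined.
Claim: √(x²+y²) = x + y.
Test a specific point where both sides are defined: x = 2, y = 3/2.
LHS = √(x²+y²) ≈ 2.5000
RHS = x + y ≈ 3.5000
Since 2.5000 ≠ 3.5000, the equation fails at this point, so it cannot hold for all real values of x and y for which both sides are defined.
(x+y)² = x² + 2xy + y², not x² + y², so the square root does not split this way.

Conclusion: No, this is NOT an identity.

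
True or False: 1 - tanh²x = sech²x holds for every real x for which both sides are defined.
True.

Claim: 1 - tanh²x = sech²x.
Reasoning: Divide cosh²x - sinh²x = 1 through by cosh²x (never zero): 1 - tanh²x = 1/cosh²x = sech²x.
So the two sides agree for every real x for which both sides are defined.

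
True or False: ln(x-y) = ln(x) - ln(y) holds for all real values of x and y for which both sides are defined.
False.

Claim: ln(x-y) = ln(x) - ln(y).
Test a specific point where both sides are defined: x = 5, y = 4.
LHS = ln(x-y) ≈ 0.0000
RHS = ln(x) - ln(y) ≈ 0.2231
Since 0.0000 ≠ 0.2231, the equation fails at this point, so it cannot hold for all real values of x and y for which both sides are defined.
ln(x) - ln(y) = ln(x/y), not ln(x-y).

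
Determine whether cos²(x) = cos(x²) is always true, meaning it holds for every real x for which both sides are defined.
Claim: cos²(x) = cos(x²).
Test a specific point where both sides are defined: x = -π/2.
LHS = cos²(x) ≈ 0.0000
RHS = cos(x²) ≈ -0.7812
Since 0.0000 ≠ -0.7812, the equation fails at this point, so it cannot hold for every real x for which both sides are defined.
cos²(x) means (cos x)², squaring the output; cos(x²) squares the input. These are different functions.

Conclusion: No, this is NOT an identity.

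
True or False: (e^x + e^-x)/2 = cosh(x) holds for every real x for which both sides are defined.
True.

Claim: (e^x + e^-x)/2 = cosh(x).
Reasoning: This is exactly the definition of the hyperbolic cosine: cosh(x) := (e^x + e^-x)/2.
So the two sides agree for every real x for which both sides are defined.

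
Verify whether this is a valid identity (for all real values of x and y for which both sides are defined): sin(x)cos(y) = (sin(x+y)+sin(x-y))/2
Yes, this is an identity.

Claim: sin(x)cos(y) = (sin(x+y)+sin(x-y))/2.
Reasoning: sin(x+y) = sin(x)cos(y) + cos(x)sin(y) and sin(x-y) = sin(x)cos(y) - cos(x)sin(y). Adding, sin(x+y) + sin(x-y) = 2sin(x)cos(y); divide by 2.
So the two sides agree for all real values of x and y for which both sides are defined.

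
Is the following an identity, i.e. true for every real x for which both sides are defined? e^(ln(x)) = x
Claim: e^(ln(x)) = x.
Reasoning: For x > 0, ln(x) is by definition the exponent p such that e^p = x. Raising e to that exponent therefore returns x: e^(ln x) = x.
So the two sides agree for every real x for which both sides are defined.

Conclusion: Yes, this is an identity.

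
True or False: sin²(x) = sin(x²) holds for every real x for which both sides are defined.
Claim: sin²(x) = sin(x²).
Test a specific point where both sides are defined: x = 3π/4.
LHS = sin²(x) ≈ 0.5000
RHS = sin(x²) ≈ -0.6680
Since 0.5000 ≠ -0.6680, the equation fails at this point, so it cannot hold for every real x for which both sides are defined.
sin²(x) means (sin x)², squaring the output; sin(x²) squares the input. These are different functions.

Conclusion: False.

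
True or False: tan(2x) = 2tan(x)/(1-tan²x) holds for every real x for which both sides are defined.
True.

Claim: tan(2x) = 2tan(x)/(1-tan²x).
Reasoning: tan(2x) = sin(2x)/cos(2x) = 2sin(x)cos(x) / (cos²x - sin²x). Divide numerator and denominator by cos²x: 2tan(x) / (1 - tan²x).
So the two sides agree for every real x for which both sides are defined.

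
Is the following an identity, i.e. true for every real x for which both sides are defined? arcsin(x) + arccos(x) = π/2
Claim: arcsin(x) + arccos(x) = π/2.
Reasoning: Both sides are defined for -1 ≤ x ≤ 1. Let θ = arcsin(x), so sin θ = x and θ ∈ [-π/2, π/2]. Then cos(π/2 - θ) = sin θ = x and π/2 - θ ∈ [0, π], which is exactly the range of arccos, so arccos(x) = π/2 - θ. Adding: arcsin(x) + arccos(x) = θ + (π/2 - θ) = π/2.
So the two sides agree for every real x for which both sides are defined.

Conclusion: Yes, this is an identity.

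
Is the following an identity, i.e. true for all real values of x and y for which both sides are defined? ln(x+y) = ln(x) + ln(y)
No, this is NOT an identity.

Claim: ln(x+y) = ln(x) + ln(y).
Test a specific point where both sides are defined: x = 5, y = 4.
LHS = ln(x+y) ≈ 2.1972
RHS = ln(x) + ln(y) ≈ 2.9957
Since 2.1972 ≠ 2.9957, the equation fails at this point, so it cannot hold for all real values of x and y for which both sides are defined.
ln(x) + ln(y) = ln(xy), not ln(x+y).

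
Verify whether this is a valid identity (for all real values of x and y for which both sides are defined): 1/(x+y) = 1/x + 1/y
Claim: 1/(x+y) = 1/x + 1/y.
Test a specific point where both sides are defined: x = -1, y = 4.
LHS = 1/(x+y) ≈ 0.3333
RHS = 1/x + 1/y ≈ -0.7500
Since 0.3333 ≠ -0.7500, the equation fails at this point, so it cannot hold for all real values of x and y for which both sides are defined.
1/x + 1/y = (x+y)/(xy), which is not 1/(x+y).

Conclusion: No, this is NOT an identity.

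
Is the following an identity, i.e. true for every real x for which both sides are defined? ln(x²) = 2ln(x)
Yes, this is an identity.

Claim: ln(x²) = 2ln(x).
Reasoning: The right side requires x > 0. For x > 0, x² = (e^(ln x))² = e^(2ln x), so ln(x²) = 2ln(x). (For x < 0 the right side is undefined, so those values are outside the claim.)
So the two sides agree for every real x for which both sides are defined.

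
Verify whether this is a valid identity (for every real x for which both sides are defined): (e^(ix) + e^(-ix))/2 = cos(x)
Yes, this is an identity.

Claim: (e^(ix) + e^(-ix))/2 = cos(x).
Reasoning: By Euler's formula e^(ix) = cos(x) + i·sin(x) and e^(-ix) = cos(x) - i·sin(x). Adding cancels the sine terms: e^(ix) + e^(-ix) = 2cos(x); divide by 2.
So the two sides agree for every real x for which both sides are defined.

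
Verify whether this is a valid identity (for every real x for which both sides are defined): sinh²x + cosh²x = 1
Claim: sinh²x + cosh²x = 1.
Test a specific point where both sides are defined: x = 4.
LHS = sinh²x + cosh²x ≈ 1490.4792
RHS = 1 ≈ 1.0000
Since 1490.4792 ≠ 1.0000, the equation fails at this point, so it cannot hold for every real x for which both sides are defined.
The correct hyperbolic identity is cosh²x - sinh²x = 1 (a difference); the sum sinh²x + cosh²x equals cosh(2x).

Conclusion: No, this is NOT an identity.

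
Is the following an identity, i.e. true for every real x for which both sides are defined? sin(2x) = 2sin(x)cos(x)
Yes, this is an identity.

Claim: sin(2x) = 2sin(x)cos(x).
Reasoning: Put y = x in the addition formula sin(x+y) = sin(x)cos(y) + cos(x)sin(y): sin(2x) = sin(x)cos(x) + cos(x)sin(x) = 2sin(x)cos(x).
So the two sides agree for every real x for which both sides are defined.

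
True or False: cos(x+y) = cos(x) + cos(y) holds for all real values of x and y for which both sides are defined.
Claim: cos(x+y) = cos(x) + cos(y).
Test a specific point where both sides are defined: x = -π/3, y = -π/2.
LHS = cos(x+y) ≈ -0.8660
RHS = cos(x) + cos(y) ≈ 0.5000
Since -0.8660 ≠ 0.5000, the equation fails at this point, so it cannot hold for all real values of x and y for which both sides are defined.
The correct expansion is cos(x+y) = cos(x)cos(y) - sin(x)sin(y); cosine is not additive.

Conclusion: False.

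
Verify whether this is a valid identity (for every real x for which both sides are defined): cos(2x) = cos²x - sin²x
Yes, this is an identity.

Claim: cos(2x) = cos²x - sin²x.
Reasoning: Put y = x in the addition formula cos(x+y) = cos(x)cos(y) - sin(x)sin(y): cos(2x) = cos²x - sin²x.
So the two sides agree for every real x for which both sides are defined.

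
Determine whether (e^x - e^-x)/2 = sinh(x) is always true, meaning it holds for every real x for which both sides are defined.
Claim: (e^x - e^-x)/2 = sinh(x).
Reasoning: This is exactly the definition of the hyperbolic sine: sinh(x) := (e^x - e^-x)/2.
So the two sides agree for every real x for which both sides are defined.

Conclusion: Yes, this is an identity.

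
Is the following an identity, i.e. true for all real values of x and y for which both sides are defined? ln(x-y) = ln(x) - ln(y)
No, this is NOT an identity.

Claim: ln(x-y) = ln(x) - ln(y).
Test a specific point where both sides are defined: x = 5, y = 3/2.
LHS = ln(x-y) ≈ 1.2528
RHS = ln(x) - ln(y) ≈ 1.2040
Since 1.2528 ≠ 1.2040, the equation fails at this point, so it cannot hold for all real values of x and y for which both sides are defined.
ln(x) - ln(y) = ln(x/y), not ln(x-y).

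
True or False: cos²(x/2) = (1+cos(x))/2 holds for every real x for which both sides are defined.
Claim: cos²(x/2) = (1+cos(x))/2.
Reasoning: Use cos(2θ) = 2cos²θ - 1 with θ = x/2: cos(x) = 2cos²(x/2) - 1. Solving for cos²(x/2) gives (1 + cos(x))/2.
So the two sides agree for every real x for which both sides are defined.

Conclusion: True.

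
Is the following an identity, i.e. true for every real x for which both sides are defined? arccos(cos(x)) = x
Claim: arccos(cos(x)) = x.
Test a specific point where both sides are defined: x = -π/6.
LHS = arccos(cos(x)) ≈ 0.5236
RHS = x ≈ -0.5236
Since 0.5236 ≠ -0.5236, the equation fails at this point, so it cannot hold for every real x for which both sides are defined.
arccos only returns values in [0, π], so arccos(cos(x)) = x holds only for x in that interval, not for all real x.

Conclusion: No, this is NOT an identity.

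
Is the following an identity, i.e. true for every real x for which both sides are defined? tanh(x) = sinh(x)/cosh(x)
Yes, this is an identity.

Claim: tanh(x) = sinh(x)/cosh(x).
Reasoning: tanh(x) is defined as sinh(x)/cosh(x) = (e^x - e^-x)/(e^x + e^-x); cosh(x) ≥ 1 is never zero, so this holds for every real x.
So the two sides agree for every real x for which both sides are defined.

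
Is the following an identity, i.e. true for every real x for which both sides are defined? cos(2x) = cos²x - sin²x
Claim: cos(2x) = cos²x - sin²x.
Reasoning: Put y = x in the addition formula cos(x+y) = cos(x)cos(y) - sin(x)sin(y): cos(2x) = cos²x - sin²x.
So the two sides agree for every real x for which both sides are defined.

Conclusion: Yes, this is an identity.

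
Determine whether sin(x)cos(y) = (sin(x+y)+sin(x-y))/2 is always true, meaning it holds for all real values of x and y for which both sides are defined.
Yes, this is an identity.

Claim: sin(x)cos(y) = (sin(x+y)+sin(x-y))/2.
Reasoning: sin(x+y) = sin(x)cos(y) + cos(x)sin(y) and sin(x-y) = sin(x)cos(y) - cos(x)sin(y). Adding, sin(x+y) + sin(x-y) = 2sin(x)cos(y); divide by 2.
So the two sides agree for all real values of x and y for which both sides are defined.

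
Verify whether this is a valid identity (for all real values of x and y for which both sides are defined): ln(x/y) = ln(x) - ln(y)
Yes, this is an identity.

Claim: ln(x/y) = ln(x) - ln(y).
Reasoning: Both sides are simultaneously defined only when x, y > 0. Write x = e^p, y = e^q. Then x/y = e^(p-q), so ln(x/y) = p - q = ln(x) - ln(y).
So the two sides agree for all real values of x and y for which both sides are defined.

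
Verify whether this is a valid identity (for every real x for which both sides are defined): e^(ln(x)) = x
Claim: e^(ln(x)) = x.
Reasoning: For x > 0, ln(x) is by definition the exponent p such that e^p = x. Raising e to that exponent therefore returns x: e^(ln x) = x.
So the two sides agree for every real x for which both sides are defined.

Conclusion: Yes, this is an identity.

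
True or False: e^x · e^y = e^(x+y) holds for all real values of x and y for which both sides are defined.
Claim: e^x · e^y = e^(x+y).
Reasoning: This is the law of exponents for a common base: multiplying powers adds exponents. E.g. from the series, (Σ x^j/j!)(Σ y^k/k!) = Σ_m (Σ_{j+k=m} x^j y^k/(j!k!)) = Σ_m (x+y)^m/m! by the binomial theorem.
So the two sides agree for all real values of x and y for which both sides are defined.

Conclusion: True.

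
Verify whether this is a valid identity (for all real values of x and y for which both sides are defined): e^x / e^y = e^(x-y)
Yes, this is an identity.

Claim: e^x / e^y = e^(x-y).
Reasoning: 1/e^y = e^(-y), so e^x / e^y = e^x · e^(-y) = e^(x + (-y)) = e^(x-y) by the product rule for exponents.
So the two sides agree for all real values of x and y for which both sides are defined.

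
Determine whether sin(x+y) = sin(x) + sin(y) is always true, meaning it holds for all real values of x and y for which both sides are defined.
No, this is NOT an identity.

Claim: sin(x+y) = sin(x) + sin(y).
Test a specific point where both sides are defined: x = π/6, y = π.
LHS = sin(x+y) ≈ -0.5000
RHS = sin(x) + sin(y) ≈ 0.5000
Since -0.5000 ≠ 0.5000, the equation fails at this point, so it cannot hold for all real values of x and y for which both sides are defined.
The correct expansion is sin(x+y) = sin(x)cos(y) + cos(x)sin(y); sine is not additive.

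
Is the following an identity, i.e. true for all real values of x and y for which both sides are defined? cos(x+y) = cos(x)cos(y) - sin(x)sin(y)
Yes, this is an identity.

Claim: cos(x+y) = cos(x)cos(y) - sin(x)sin(y).
Reasoning: By Euler's formula e^(i(x+y)) = e^(ix)·e^(iy) = (cos x + i·sin x)(cos y + i·sin y). The real part of the left side is cos(x+y); the real part of the product is cos(x)cos(y) - sin(x)sin(y) (since i·i = -1).
So the two sides agree for all real values of x and y for which both sides are defined.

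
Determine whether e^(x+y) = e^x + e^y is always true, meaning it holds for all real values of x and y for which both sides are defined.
Claim: e^(x+y) = e^x + e^y.
Test a specific point where both sides are defined: x = 1, y = 5.
LHS = e^(x+y) ≈ 403.4288
RHS = e^x + e^y ≈ 151.1314
Since 403.4288 ≠ 151.1314, the equation fails at this point, so it cannot hold for all real values of x and y for which both sides are defined.
The correct rule is e^(x+y) = e^x · e^y (a product, not a sum).

Conclusion: No, this is NOT an identity.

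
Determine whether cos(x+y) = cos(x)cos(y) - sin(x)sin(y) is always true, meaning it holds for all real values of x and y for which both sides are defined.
Claim: cos(x+y) = cos(x)cos(y) - sin(x)sin(y).
Reasoning: By Euler's formula e^(i(x+y)) = e^(ix)·e^(iy) = (cos x + i·sin x)(cos y + i·sin y). The real part of the left side is cos(x+y); the real part of the product is cos(x)cos(y) - sin(x)sin(y) (since i·i = -1).
So the two sides agree for all real values of x and y for which both sides are defined.

Conclusion: Yes, this is an identity.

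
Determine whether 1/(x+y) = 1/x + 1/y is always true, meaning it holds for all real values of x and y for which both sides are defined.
No, this is NOT an identity.

Claim: 1/(x+y) = 1/x + 1/y.
Test a specific point where both sides are defined: x = -2, y = 3/2.
LHS = 1/(x+y) ≈ -2.0000
RHS = 1/x + 1/y ≈ 0.1667
Since -2.0000 ≠ 0.1667, the equation fails at this point, so it cannot hold for all real values of x and y for which both sides are defined.
1/x + 1/y = (x+y)/(xy), which is not 1/(x+y).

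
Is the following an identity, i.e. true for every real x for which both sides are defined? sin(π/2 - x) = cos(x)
Yes, this is an identity.

Claim: sin(π/2 - x) = cos(x).
Reasoning: Use sin(u - v) = sin(u)cos(v) - cos(u)sin(v) with u = π/2, v = x: sin(π/2)cos(x) - cos(π/2)sin(x) = 1·cos(x) - 0·sin(x) = cos(x).
So the two sides agree for every real x for which both sides are defined.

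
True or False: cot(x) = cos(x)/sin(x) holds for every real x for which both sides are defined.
True.

Claim: cot(x) = cos(x)/sin(x).
Reasoning: cot(x) is defined as 1/tan(x) = 1/(sin(x)/cos(x)) = cos(x)/sin(x), wherever sin(x) ≠ 0.
So the two sides agree for every real x for which both sides are defined.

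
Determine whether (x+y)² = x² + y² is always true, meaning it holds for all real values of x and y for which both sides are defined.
Claim: (x+y)² = x² + y².
Test a specific point where both sides are defined: x = -3, y = 3.
LHS = (x+y)² ≈ 0.0000
RHS = x² + y² ≈ 18.0000
Since 0.0000 ≠ 18.0000, the equation fails at this point, so it cannot hold for all real values of x and y for which both sides are defined.
The correct expansion is (x+y)² = x² + 2xy + y²; the cross term 2xy is missing.

Conclusion: No, this is NOT an identity.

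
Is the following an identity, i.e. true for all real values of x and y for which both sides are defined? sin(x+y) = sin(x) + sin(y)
Claim: sin(x+y) = sin(x) + sin(y).
Test a specific point where both sides are defined: x = 2π/3, y = -π/6.
LHS = sin(x+y) ≈ 1.0000
RHS = sin(x) + sin(y) ≈ 0.3660
Since 1.0000 ≠ 0.3660, the equation fails at this point, so it cannot hold for all real values of x and y for which both sides are defined.
The correct expansion is sin(x+y) = sin(x)cos(y) + cos(x)sin(y); sine is not additive.

Conclusion: No, this is NOT an identity.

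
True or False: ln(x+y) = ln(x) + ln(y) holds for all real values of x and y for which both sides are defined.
False.

Claim: ln(x+y) = ln(x) + ln(y).
Test a specific point where both sides are defined: x = 4, y = 4.
LHS = ln(x+y) ≈ 2.0794
RHS = ln(x) + ln(y) ≈ 2.7726
Since 2.0794 ≠ 2.7726, the equation fails at this point, so it cannot hold for all real values of x and y for which both sides are defined.
ln(x) + ln(y) = ln(xy), not ln(x+y).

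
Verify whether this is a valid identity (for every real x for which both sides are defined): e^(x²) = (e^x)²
No, this is NOT an identity.

Claim: e^(x²) = (e^x)².
Test a specific point where both sides are defined: x = -3.
LHS = e^(x²) ≈ 8103.0839
RHS = (e^x)² ≈ 0.0025
Since 8103.0839 ≠ 0.0025, the equation fails at this point, so it cannot hold for every real x for which both sides are defined.
(e^x)² = e^(2x), and 2x ≠ x² in general.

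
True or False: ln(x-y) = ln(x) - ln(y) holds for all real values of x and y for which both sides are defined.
False.

Claim: ln(x-y) = ln(x) - ln(y).
Test a specific point where both sides are defined: x = 4, y = 3.
LHS = ln(x-y) ≈ 0.0000
RHS = ln(x) - ln(y) ≈ 0.2877
Since 0.0000 ≠ 0.2877, the equation fails at this point, so it cannot hold for all real values of x and y for which both sides are defined.
ln(x) - ln(y) = ln(x/y), not ln(x-y).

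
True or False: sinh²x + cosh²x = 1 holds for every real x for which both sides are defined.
Claim: sinh²x + cosh²x = 1.
Test a specific point where both sides are defined: x = 2.
LHS = sinh²x + cosh²x ≈ 27.3082
RHS = 1 ≈ 1.0000
Since 27.3082 ≠ 1.0000, the equation fails at this point, so it cannot hold for every real x for which both sides are defined.
The correct hyperbolic identity is cosh²x - sinh²x = 1 (a difference); the sum sinh²x + cosh²x equals cosh(2x).

Conclusion: False.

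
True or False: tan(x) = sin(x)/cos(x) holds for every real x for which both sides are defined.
Claim: tan(x) = sin(x)/cos(x).
Reasoning: For an angle x whose terminal point on the unit circle is (cos x, sin x), tan(x) is defined as the ratio (second coordinate)/(first coordinate) = sin(x)/cos(x), wherever cos(x) ≠ 0.
So the two sides agree for every real x for which both sides are defined.

Conclusion: True.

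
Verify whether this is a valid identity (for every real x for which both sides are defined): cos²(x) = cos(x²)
No, this is NOT an identity.

Claim: cos²(x) = cos(x²).
Test a specific point where both sides are defined: x = -π/6.
LHS = cos²(x) ≈ 0.7500
RHS = cos(x²) ≈ 0.9627
Since 0.7500 ≠ 0.9627, the equation fails at this point, so it cannot hold for every real x for which both sides are defined.
cos²(x) means (cos x)², squaring the output; cos(x²) squares the input. These are different functions.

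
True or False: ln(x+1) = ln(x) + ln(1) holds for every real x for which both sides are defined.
False.

Claim: ln(x+1) = ln(x) + ln(1).
Test a specific point where both sides are defined: x = 5.
LHS = ln(x+1) ≈ 1.7918
RHS = ln(x) + ln(1) ≈ 1.6094
Since 1.7918 ≠ 1.6094, the equation fails at this point, so it cannot hold for every real x for which both sides are defined.
ln(1) = 0, so the right side is just ln(x), which differs from ln(x+1).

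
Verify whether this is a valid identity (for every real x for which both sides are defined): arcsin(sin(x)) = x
No, this is NOT an identity.

Claim: arcsin(sin(x)) = x.
Test a specific point where both sides are defined: x = 2π/3.
LHS = arcsin(sin(x)) ≈ 1.0472
RHS = x ≈ 2.0944
Since 1.0472 ≠ 2.0944, the equation fails at this point, so it cannot hold for every real x for which both sides are defined.
arcsin only returns values in [-π/2, π/2], so arcsin(sin(x)) = x holds only for x in that interval, not for all real x.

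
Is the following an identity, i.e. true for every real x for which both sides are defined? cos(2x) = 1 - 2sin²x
Claim: cos(2x) = 1 - 2sin²x.
Reasoning: cos(2x) = cos²x - sin²x. Replace cos²x by 1 - sin²x: (1 - sin²x) - sin²x = 1 - 2sin²x.
So the two sides agree for every real x for which both sides are defined.

Conclusion: Yes, this is an identity.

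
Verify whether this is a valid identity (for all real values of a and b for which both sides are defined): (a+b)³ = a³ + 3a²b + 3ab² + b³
Claim: (a+b)³ = a³ + 3a²b + 3ab² + b³.
Reasoning: (a+b)³ = (a+b)(a+b)² = (a+b)(a² + 2ab + b²) = a³ + 2a²b + ab² + a²b + 2ab² + b³ = a³ + 3a²b + 3ab² + b³.
So the two sides agree for all real values of a and b for which both sides are defined.

Conclusion: Yes, this is an identity.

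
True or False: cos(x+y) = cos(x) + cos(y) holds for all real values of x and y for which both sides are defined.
Claim: cos(x+y) = cos(x) + cos(y).
Test a specific point where both sides are defined: x = 3π/4, y = π/3.
LHS = cos(x+y) ≈ -0.9659
RHS = cos(x) + cos(y) ≈ -0.2071
Since -0.9659 ≠ -0.2071, the equation fails at this point, so it cannot hold for all real values of x and y for which both sides are defined.
The correct expansion is cos(x+y) = cos(x)cos(y) - sin(x)sin(y); cosine is not additive.

Conclusion: False.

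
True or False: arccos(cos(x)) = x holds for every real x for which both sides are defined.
False.

Claim: arccos(cos(x)) = x.
Test a specific point where both sides are defined: x = -π/6.
LHS = arccos(cos(x)) ≈ 0.5236
RHS = x ≈ -0.5236
Since 0.5236 ≠ -0.5236, the equation fails at this point, so it cannot hold for every real x for which both sides are defined.
arccos only returns values in [0, π], so arccos(cos(x)) = x holds only for x in that interval, not for all real x.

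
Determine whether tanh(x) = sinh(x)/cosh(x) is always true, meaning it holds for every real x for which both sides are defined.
Claim: tanh(x) = sinh(x)/cosh(x).
Reasoning: tanh(x) is defined as sinh(x)/cosh(x) = (e^x - e^-x)/(e^x + e^-x); cosh(x) ≥ 1 is never zero, so this holds for every real x.
So the two sides agree for every real x for which both sides are defined.

Conclusion: Yes, this is an identity.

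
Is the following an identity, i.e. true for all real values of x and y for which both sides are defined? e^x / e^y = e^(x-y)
Yes, this is an identity.

Claim: e^x / e^y = e^(x-y).
Reasoning: 1/e^y = e^(-y), so e^x / e^y = e^x · e^(-y) = e^(x + (-y)) = e^(x-y) by the product rule for exponents.
So the two sides agree for all real values of x and y for which both sides are defined.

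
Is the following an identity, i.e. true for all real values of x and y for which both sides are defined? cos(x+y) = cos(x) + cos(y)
No, this is NOT an identity.

Claim: cos(x+y) = cos(x) + cos(y).
Test a specific point where both sides are defined: x = π/3, y = 3π/4.
LHS = cos(x+y) ≈ -0.9659
RHS = cos(x) + cos(y) ≈ -0.2071
Since -0.9659 ≠ -0.2071, the equation fails at this point, so it cannot hold for all real values of x and y for which both sides are defined.
The correct expansion is cos(x+y) = cos(x)cos(y) - sin(x)sin(y); cosine is not additive.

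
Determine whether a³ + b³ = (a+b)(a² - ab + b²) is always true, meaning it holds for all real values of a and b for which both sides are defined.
Yes, this is an identity.

Claim: a³ + b³ = (a+b)(a² - ab + b²).
Reasoning: Expand the right side: (a+b)(a² - ab + b²) = a³ - a²b + ab² + a²b - ab² + b³ = a³ + b³ (the middle terms cancel in pairs).
So the two sides agree for all real values of a and b for which both sides are defined.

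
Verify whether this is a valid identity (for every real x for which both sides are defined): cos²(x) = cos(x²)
Claim: cos²(x) = cos(x²).
Test a specific point where both sides are defined: x = 3π/4.
LHS = cos²(x) ≈ 0.5000
RHS = cos(x²) ≈ 0.7442
Since 0.5000 ≠ 0.7442, the equation fails at this point, so it cannot hold for every real x for which both sides are defined.
cos²(x) means (cos x)², squaring the output; cos(x²) squares the input. These are different functions.

Conclusion: No, this is NOT an identity.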